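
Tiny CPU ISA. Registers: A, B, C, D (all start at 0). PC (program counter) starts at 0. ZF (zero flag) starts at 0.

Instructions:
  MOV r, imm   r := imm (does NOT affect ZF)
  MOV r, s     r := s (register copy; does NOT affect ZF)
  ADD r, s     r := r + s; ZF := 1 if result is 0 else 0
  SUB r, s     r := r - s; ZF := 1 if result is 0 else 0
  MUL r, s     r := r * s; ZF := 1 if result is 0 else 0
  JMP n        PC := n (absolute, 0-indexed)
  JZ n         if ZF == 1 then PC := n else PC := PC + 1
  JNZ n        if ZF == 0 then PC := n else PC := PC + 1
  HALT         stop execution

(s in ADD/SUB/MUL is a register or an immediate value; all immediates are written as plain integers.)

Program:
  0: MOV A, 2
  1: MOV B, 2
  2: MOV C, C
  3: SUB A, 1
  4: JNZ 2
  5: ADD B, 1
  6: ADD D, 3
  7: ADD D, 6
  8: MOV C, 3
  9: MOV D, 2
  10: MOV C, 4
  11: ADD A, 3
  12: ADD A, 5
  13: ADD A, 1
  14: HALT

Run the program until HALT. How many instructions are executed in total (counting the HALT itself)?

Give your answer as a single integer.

Step 1: PC=0 exec 'MOV A, 2'. After: A=2 B=0 C=0 D=0 ZF=0 PC=1
Step 2: PC=1 exec 'MOV B, 2'. After: A=2 B=2 C=0 D=0 ZF=0 PC=2
Step 3: PC=2 exec 'MOV C, C'. After: A=2 B=2 C=0 D=0 ZF=0 PC=3
Step 4: PC=3 exec 'SUB A, 1'. After: A=1 B=2 C=0 D=0 ZF=0 PC=4
Step 5: PC=4 exec 'JNZ 2'. After: A=1 B=2 C=0 D=0 ZF=0 PC=2
Step 6: PC=2 exec 'MOV C, C'. After: A=1 B=2 C=0 D=0 ZF=0 PC=3
Step 7: PC=3 exec 'SUB A, 1'. After: A=0 B=2 C=0 D=0 ZF=1 PC=4
Step 8: PC=4 exec 'JNZ 2'. After: A=0 B=2 C=0 D=0 ZF=1 PC=5
Step 9: PC=5 exec 'ADD B, 1'. After: A=0 B=3 C=0 D=0 ZF=0 PC=6
Step 10: PC=6 exec 'ADD D, 3'. After: A=0 B=3 C=0 D=3 ZF=0 PC=7
Step 11: PC=7 exec 'ADD D, 6'. After: A=0 B=3 C=0 D=9 ZF=0 PC=8
Step 12: PC=8 exec 'MOV C, 3'. After: A=0 B=3 C=3 D=9 ZF=0 PC=9
Step 13: PC=9 exec 'MOV D, 2'. After: A=0 B=3 C=3 D=2 ZF=0 PC=10
Step 14: PC=10 exec 'MOV C, 4'. After: A=0 B=3 C=4 D=2 ZF=0 PC=11
Step 15: PC=11 exec 'ADD A, 3'. After: A=3 B=3 C=4 D=2 ZF=0 PC=12
Step 16: PC=12 exec 'ADD A, 5'. After: A=8 B=3 C=4 D=2 ZF=0 PC=13
Step 17: PC=13 exec 'ADD A, 1'. After: A=9 B=3 C=4 D=2 ZF=0 PC=14
Step 18: PC=14 exec 'HALT'. After: A=9 B=3 C=4 D=2 ZF=0 PC=14 HALTED
Total instructions executed: 18

Answer: 18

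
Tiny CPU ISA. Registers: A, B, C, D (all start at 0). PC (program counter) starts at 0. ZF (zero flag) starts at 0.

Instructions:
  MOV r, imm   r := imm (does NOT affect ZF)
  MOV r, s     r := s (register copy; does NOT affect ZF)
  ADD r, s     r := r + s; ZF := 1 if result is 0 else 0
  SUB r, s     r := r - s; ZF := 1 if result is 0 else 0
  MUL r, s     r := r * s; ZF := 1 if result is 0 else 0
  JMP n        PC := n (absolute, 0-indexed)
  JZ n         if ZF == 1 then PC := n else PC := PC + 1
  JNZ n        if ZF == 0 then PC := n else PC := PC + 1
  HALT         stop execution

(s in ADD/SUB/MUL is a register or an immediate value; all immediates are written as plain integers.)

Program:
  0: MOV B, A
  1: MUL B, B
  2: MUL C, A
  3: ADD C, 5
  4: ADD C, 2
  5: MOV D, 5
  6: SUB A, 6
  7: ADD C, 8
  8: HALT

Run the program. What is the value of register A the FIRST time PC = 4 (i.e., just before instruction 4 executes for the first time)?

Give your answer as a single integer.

Step 1: PC=0 exec 'MOV B, A'. After: A=0 B=0 C=0 D=0 ZF=0 PC=1
Step 2: PC=1 exec 'MUL B, B'. After: A=0 B=0 C=0 D=0 ZF=1 PC=2
Step 3: PC=2 exec 'MUL C, A'. After: A=0 B=0 C=0 D=0 ZF=1 PC=3
Step 4: PC=3 exec 'ADD C, 5'. After: A=0 B=0 C=5 D=0 ZF=0 PC=4
First time PC=4: A=0

0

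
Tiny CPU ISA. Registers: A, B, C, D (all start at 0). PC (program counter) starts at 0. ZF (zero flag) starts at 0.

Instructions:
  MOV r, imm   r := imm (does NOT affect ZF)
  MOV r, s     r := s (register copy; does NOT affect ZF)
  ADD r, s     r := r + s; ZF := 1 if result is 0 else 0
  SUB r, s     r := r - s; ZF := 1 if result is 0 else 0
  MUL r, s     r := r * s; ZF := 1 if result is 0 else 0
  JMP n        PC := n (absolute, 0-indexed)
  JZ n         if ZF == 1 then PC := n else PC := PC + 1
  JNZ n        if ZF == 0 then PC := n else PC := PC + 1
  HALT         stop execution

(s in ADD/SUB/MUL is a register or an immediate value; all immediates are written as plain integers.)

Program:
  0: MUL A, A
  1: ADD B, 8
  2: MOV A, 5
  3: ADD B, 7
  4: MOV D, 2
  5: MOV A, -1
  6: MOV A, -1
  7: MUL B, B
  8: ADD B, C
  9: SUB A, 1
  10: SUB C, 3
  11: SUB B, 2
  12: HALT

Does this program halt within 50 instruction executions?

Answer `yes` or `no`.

Answer: yes

Derivation:
Step 1: PC=0 exec 'MUL A, A'. After: A=0 B=0 C=0 D=0 ZF=1 PC=1
Step 2: PC=1 exec 'ADD B, 8'. After: A=0 B=8 C=0 D=0 ZF=0 PC=2
Step 3: PC=2 exec 'MOV A, 5'. After: A=5 B=8 C=0 D=0 ZF=0 PC=3
Step 4: PC=3 exec 'ADD B, 7'. After: A=5 B=15 C=0 D=0 ZF=0 PC=4
Step 5: PC=4 exec 'MOV D, 2'. After: A=5 B=15 C=0 D=2 ZF=0 PC=5
Step 6: PC=5 exec 'MOV A, -1'. After: A=-1 B=15 C=0 D=2 ZF=0 PC=6
Step 7: PC=6 exec 'MOV A, -1'. After: A=-1 B=15 C=0 D=2 ZF=0 PC=7
Step 8: PC=7 exec 'MUL B, B'. After: A=-1 B=225 C=0 D=2 ZF=0 PC=8
Step 9: PC=8 exec 'ADD B, C'. After: A=-1 B=225 C=0 D=2 ZF=0 PC=9
Step 10: PC=9 exec 'SUB A, 1'. After: A=-2 B=225 C=0 D=2 ZF=0 PC=10
Step 11: PC=10 exec 'SUB C, 3'. After: A=-2 B=225 C=-3 D=2 ZF=0 PC=11
Step 12: PC=11 exec 'SUB B, 2'. After: A=-2 B=223 C=-3 D=2 ZF=0 PC=12
Step 13: PC=12 exec 'HALT'. After: A=-2 B=223 C=-3 D=2 ZF=0 PC=12 HALTED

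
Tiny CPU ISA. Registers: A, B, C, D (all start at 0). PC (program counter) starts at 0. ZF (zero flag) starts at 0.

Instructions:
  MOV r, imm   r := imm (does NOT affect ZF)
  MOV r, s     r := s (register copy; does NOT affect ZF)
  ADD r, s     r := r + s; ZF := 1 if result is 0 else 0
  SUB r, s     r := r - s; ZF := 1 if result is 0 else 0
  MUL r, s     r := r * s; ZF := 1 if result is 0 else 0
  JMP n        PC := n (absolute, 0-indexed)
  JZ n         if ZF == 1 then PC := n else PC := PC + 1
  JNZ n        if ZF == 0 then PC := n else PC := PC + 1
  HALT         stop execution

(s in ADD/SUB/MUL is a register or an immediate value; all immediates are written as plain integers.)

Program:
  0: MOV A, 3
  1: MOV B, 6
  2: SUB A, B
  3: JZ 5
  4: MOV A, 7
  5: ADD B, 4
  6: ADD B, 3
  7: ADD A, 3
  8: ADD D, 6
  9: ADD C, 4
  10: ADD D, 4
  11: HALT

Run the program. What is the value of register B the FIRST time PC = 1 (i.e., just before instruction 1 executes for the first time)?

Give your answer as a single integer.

Step 1: PC=0 exec 'MOV A, 3'. After: A=3 B=0 C=0 D=0 ZF=0 PC=1
First time PC=1: B=0

0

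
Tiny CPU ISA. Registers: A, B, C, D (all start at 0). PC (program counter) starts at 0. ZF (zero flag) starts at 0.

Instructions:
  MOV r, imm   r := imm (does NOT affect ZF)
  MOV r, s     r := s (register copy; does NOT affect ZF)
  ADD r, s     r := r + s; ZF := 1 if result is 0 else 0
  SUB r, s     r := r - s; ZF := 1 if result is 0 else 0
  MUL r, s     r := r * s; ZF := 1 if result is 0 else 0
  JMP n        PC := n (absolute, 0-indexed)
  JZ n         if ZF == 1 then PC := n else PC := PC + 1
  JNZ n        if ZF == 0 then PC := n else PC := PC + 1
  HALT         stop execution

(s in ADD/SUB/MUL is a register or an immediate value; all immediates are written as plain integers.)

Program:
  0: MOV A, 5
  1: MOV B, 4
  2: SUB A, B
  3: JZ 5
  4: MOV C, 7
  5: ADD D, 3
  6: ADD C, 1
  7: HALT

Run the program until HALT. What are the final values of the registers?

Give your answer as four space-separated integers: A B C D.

Answer: 1 4 8 3

Derivation:
Step 1: PC=0 exec 'MOV A, 5'. After: A=5 B=0 C=0 D=0 ZF=0 PC=1
Step 2: PC=1 exec 'MOV B, 4'. After: A=5 B=4 C=0 D=0 ZF=0 PC=2
Step 3: PC=2 exec 'SUB A, B'. After: A=1 B=4 C=0 D=0 ZF=0 PC=3
Step 4: PC=3 exec 'JZ 5'. After: A=1 B=4 C=0 D=0 ZF=0 PC=4
Step 5: PC=4 exec 'MOV C, 7'. After: A=1 B=4 C=7 D=0 ZF=0 PC=5
Step 6: PC=5 exec 'ADD D, 3'. After: A=1 B=4 C=7 D=3 ZF=0 PC=6
Step 7: PC=6 exec 'ADD C, 1'. After: A=1 B=4 C=8 D=3 ZF=0 PC=7
Step 8: PC=7 exec 'HALT'. After: A=1 B=4 C=8 D=3 ZF=0 PC=7 HALTED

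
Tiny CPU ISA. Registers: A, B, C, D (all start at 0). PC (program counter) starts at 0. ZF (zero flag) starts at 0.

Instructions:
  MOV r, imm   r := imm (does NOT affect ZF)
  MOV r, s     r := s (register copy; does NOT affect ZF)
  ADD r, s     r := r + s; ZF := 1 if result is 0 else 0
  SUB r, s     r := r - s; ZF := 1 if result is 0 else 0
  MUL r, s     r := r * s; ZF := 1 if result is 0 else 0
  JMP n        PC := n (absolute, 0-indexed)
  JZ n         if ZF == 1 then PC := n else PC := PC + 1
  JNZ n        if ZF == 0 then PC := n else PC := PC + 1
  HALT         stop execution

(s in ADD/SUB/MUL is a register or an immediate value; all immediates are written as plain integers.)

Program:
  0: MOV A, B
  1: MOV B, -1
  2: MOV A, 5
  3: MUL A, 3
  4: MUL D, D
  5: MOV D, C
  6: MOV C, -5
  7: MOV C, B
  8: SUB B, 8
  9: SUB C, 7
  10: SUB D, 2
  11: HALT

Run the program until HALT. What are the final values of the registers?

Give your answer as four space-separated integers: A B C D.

Answer: 15 -9 -8 -2

Derivation:
Step 1: PC=0 exec 'MOV A, B'. After: A=0 B=0 C=0 D=0 ZF=0 PC=1
Step 2: PC=1 exec 'MOV B, -1'. After: A=0 B=-1 C=0 D=0 ZF=0 PC=2
Step 3: PC=2 exec 'MOV A, 5'. After: A=5 B=-1 C=0 D=0 ZF=0 PC=3
Step 4: PC=3 exec 'MUL A, 3'. After: A=15 B=-1 C=0 D=0 ZF=0 PC=4
Step 5: PC=4 exec 'MUL D, D'. After: A=15 B=-1 C=0 D=0 ZF=1 PC=5
Step 6: PC=5 exec 'MOV D, C'. After: A=15 B=-1 C=0 D=0 ZF=1 PC=6
Step 7: PC=6 exec 'MOV C, -5'. After: A=15 B=-1 C=-5 D=0 ZF=1 PC=7
Step 8: PC=7 exec 'MOV C, B'. After: A=15 B=-1 C=-1 D=0 ZF=1 PC=8
Step 9: PC=8 exec 'SUB B, 8'. After: A=15 B=-9 C=-1 D=0 ZF=0 PC=9
Step 10: PC=9 exec 'SUB C, 7'. After: A=15 B=-9 C=-8 D=0 ZF=0 PC=10
Step 11: PC=10 exec 'SUB D, 2'. After: A=15 B=-9 C=-8 D=-2 ZF=0 PC=11
Step 12: PC=11 exec 'HALT'. After: A=15 B=-9 C=-8 D=-2 ZF=0 PC=11 HALTED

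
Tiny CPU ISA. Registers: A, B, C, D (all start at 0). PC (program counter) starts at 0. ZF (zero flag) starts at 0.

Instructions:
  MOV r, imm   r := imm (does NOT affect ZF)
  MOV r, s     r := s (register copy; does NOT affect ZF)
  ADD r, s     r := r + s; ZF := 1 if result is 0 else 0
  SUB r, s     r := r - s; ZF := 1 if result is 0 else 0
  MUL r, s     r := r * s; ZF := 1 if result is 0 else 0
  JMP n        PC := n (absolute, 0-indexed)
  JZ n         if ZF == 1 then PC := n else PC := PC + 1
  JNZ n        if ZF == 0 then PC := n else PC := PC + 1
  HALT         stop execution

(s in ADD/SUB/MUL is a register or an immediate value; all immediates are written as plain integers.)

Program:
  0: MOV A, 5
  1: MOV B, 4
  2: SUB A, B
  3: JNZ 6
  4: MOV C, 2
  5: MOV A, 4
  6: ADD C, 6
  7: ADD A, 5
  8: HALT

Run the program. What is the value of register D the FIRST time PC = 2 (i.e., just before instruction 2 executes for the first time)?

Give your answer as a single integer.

Step 1: PC=0 exec 'MOV A, 5'. After: A=5 B=0 C=0 D=0 ZF=0 PC=1
Step 2: PC=1 exec 'MOV B, 4'. After: A=5 B=4 C=0 D=0 ZF=0 PC=2
First time PC=2: D=0

0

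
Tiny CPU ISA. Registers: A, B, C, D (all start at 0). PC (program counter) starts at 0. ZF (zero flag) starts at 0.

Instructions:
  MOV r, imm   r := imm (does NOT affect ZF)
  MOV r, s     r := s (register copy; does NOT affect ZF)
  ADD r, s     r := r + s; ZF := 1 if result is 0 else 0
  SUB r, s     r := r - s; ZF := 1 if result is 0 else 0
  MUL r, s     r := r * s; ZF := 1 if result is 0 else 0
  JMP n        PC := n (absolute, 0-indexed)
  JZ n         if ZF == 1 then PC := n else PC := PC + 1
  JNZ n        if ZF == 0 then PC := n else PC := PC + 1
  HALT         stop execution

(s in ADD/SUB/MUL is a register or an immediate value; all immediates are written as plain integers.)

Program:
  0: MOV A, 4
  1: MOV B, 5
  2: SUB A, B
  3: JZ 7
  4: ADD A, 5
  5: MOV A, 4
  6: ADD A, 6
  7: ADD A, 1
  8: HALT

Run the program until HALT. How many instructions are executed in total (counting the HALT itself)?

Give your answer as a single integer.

Answer: 9

Derivation:
Step 1: PC=0 exec 'MOV A, 4'. After: A=4 B=0 C=0 D=0 ZF=0 PC=1
Step 2: PC=1 exec 'MOV B, 5'. After: A=4 B=5 C=0 D=0 ZF=0 PC=2
Step 3: PC=2 exec 'SUB A, B'. After: A=-1 B=5 C=0 D=0 ZF=0 PC=3
Step 4: PC=3 exec 'JZ 7'. After: A=-1 B=5 C=0 D=0 ZF=0 PC=4
Step 5: PC=4 exec 'ADD A, 5'. After: A=4 B=5 C=0 D=0 ZF=0 PC=5
Step 6: PC=5 exec 'MOV A, 4'. After: A=4 B=5 C=0 D=0 ZF=0 PC=6
Step 7: PC=6 exec 'ADD A, 6'. After: A=10 B=5 C=0 D=0 ZF=0 PC=7
Step 8: PC=7 exec 'ADD A, 1'. After: A=11 B=5 C=0 D=0 ZF=0 PC=8
Step 9: PC=8 exec 'HALT'. After: A=11 B=5 C=0 D=0 ZF=0 PC=8 HALTED
Total instructions executed: 9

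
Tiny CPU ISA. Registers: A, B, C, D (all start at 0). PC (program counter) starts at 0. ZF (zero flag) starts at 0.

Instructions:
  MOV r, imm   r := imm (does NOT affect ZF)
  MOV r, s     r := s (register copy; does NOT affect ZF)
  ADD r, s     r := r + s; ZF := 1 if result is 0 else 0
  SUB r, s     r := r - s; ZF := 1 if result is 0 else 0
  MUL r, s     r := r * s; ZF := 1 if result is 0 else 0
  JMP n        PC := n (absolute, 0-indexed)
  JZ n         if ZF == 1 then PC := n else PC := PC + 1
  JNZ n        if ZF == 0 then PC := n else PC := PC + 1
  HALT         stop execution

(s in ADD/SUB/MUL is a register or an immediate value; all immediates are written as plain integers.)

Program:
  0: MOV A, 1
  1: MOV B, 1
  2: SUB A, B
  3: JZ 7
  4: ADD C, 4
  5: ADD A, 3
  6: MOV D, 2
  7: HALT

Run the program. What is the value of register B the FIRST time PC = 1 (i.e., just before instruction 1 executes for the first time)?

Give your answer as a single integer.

Step 1: PC=0 exec 'MOV A, 1'. After: A=1 B=0 C=0 D=0 ZF=0 PC=1
First time PC=1: B=0

0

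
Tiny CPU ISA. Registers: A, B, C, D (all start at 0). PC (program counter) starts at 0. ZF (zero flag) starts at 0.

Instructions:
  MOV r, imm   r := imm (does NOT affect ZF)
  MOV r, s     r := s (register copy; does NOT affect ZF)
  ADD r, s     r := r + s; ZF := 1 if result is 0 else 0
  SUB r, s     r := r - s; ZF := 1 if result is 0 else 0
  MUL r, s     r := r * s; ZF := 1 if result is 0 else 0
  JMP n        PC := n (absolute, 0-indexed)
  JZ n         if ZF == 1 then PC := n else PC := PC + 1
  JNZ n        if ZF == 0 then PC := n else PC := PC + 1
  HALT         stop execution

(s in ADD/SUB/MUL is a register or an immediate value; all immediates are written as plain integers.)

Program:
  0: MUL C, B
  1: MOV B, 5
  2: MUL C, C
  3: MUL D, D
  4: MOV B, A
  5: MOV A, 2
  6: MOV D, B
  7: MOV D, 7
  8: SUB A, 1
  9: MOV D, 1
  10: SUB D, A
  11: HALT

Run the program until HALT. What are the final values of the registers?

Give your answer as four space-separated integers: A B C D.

Step 1: PC=0 exec 'MUL C, B'. After: A=0 B=0 C=0 D=0 ZF=1 PC=1
Step 2: PC=1 exec 'MOV B, 5'. After: A=0 B=5 C=0 D=0 ZF=1 PC=2
Step 3: PC=2 exec 'MUL C, C'. After: A=0 B=5 C=0 D=0 ZF=1 PC=3
Step 4: PC=3 exec 'MUL D, D'. After: A=0 B=5 C=0 D=0 ZF=1 PC=4
Step 5: PC=4 exec 'MOV B, A'. After: A=0 B=0 C=0 D=0 ZF=1 PC=5
Step 6: PC=5 exec 'MOV A, 2'. After: A=2 B=0 C=0 D=0 ZF=1 PC=6
Step 7: PC=6 exec 'MOV D, B'. After: A=2 B=0 C=0 D=0 ZF=1 PC=7
Step 8: PC=7 exec 'MOV D, 7'. After: A=2 B=0 C=0 D=7 ZF=1 PC=8
Step 9: PC=8 exec 'SUB A, 1'. After: A=1 B=0 C=0 D=7 ZF=0 PC=9
Step 10: PC=9 exec 'MOV D, 1'. After: A=1 B=0 C=0 D=1 ZF=0 PC=10
Step 11: PC=10 exec 'SUB D, A'. After: A=1 B=0 C=0 D=0 ZF=1 PC=11
Step 12: PC=11 exec 'HALT'. After: A=1 B=0 C=0 D=0 ZF=1 PC=11 HALTED

Answer: 1 0 0 0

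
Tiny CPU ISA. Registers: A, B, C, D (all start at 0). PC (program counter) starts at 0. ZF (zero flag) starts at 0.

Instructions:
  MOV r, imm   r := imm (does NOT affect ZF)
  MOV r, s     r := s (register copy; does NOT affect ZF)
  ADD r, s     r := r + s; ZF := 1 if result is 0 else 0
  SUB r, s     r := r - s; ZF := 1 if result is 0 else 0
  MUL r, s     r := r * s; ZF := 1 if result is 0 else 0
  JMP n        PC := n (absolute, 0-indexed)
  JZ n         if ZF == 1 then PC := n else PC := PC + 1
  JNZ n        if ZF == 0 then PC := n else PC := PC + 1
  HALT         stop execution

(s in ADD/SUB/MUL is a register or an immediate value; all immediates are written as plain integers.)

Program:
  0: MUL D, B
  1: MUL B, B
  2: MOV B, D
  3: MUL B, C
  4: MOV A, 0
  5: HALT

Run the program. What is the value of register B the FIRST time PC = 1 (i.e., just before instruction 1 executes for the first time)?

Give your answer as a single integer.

Step 1: PC=0 exec 'MUL D, B'. After: A=0 B=0 C=0 D=0 ZF=1 PC=1
First time PC=1: B=0

0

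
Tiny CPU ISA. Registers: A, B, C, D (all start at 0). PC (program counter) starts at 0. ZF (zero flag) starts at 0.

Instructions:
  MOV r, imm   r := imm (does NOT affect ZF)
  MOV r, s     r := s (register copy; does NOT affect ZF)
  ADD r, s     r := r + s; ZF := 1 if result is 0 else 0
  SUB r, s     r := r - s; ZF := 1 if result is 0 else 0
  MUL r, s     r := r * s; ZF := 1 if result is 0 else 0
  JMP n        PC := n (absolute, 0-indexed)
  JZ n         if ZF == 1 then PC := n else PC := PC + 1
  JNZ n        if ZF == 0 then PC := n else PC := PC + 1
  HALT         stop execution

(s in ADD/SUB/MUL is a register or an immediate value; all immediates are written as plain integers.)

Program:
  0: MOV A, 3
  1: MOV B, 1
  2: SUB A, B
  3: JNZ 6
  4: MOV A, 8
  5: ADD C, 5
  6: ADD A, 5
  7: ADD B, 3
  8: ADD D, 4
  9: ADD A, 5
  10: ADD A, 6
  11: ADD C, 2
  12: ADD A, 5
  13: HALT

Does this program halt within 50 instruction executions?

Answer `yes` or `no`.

Step 1: PC=0 exec 'MOV A, 3'. After: A=3 B=0 C=0 D=0 ZF=0 PC=1
Step 2: PC=1 exec 'MOV B, 1'. After: A=3 B=1 C=0 D=0 ZF=0 PC=2
Step 3: PC=2 exec 'SUB A, B'. After: A=2 B=1 C=0 D=0 ZF=0 PC=3
Step 4: PC=3 exec 'JNZ 6'. After: A=2 B=1 C=0 D=0 ZF=0 PC=6
Step 5: PC=6 exec 'ADD A, 5'. After: A=7 B=1 C=0 D=0 ZF=0 PC=7
Step 6: PC=7 exec 'ADD B, 3'. After: A=7 B=4 C=0 D=0 ZF=0 PC=8
Step 7: PC=8 exec 'ADD D, 4'. After: A=7 B=4 C=0 D=4 ZF=0 PC=9
Step 8: PC=9 exec 'ADD A, 5'. After: A=12 B=4 C=0 D=4 ZF=0 PC=10
Step 9: PC=10 exec 'ADD A, 6'. After: A=18 B=4 C=0 D=4 ZF=0 PC=11
Step 10: PC=11 exec 'ADD C, 2'. After: A=18 B=4 C=2 D=4 ZF=0 PC=12
Step 11: PC=12 exec 'ADD A, 5'. After: A=23 B=4 C=2 D=4 ZF=0 PC=13
Step 12: PC=13 exec 'HALT'. After: A=23 B=4 C=2 D=4 ZF=0 PC=13 HALTED

Answer: yes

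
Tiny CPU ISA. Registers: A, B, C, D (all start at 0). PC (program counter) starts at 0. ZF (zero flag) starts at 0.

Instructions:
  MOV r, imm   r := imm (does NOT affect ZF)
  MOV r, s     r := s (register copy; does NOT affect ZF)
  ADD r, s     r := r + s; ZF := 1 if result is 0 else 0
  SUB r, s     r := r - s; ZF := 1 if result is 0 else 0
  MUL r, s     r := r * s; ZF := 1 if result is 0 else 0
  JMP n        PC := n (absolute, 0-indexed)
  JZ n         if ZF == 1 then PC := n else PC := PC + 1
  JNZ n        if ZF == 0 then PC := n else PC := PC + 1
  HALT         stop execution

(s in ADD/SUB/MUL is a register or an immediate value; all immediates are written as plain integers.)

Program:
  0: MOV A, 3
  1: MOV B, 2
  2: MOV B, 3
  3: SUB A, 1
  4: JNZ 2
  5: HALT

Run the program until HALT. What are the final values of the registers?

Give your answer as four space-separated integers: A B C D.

Answer: 0 3 0 0

Derivation:
Step 1: PC=0 exec 'MOV A, 3'. After: A=3 B=0 C=0 D=0 ZF=0 PC=1
Step 2: PC=1 exec 'MOV B, 2'. After: A=3 B=2 C=0 D=0 ZF=0 PC=2
Step 3: PC=2 exec 'MOV B, 3'. After: A=3 B=3 C=0 D=0 ZF=0 PC=3
Step 4: PC=3 exec 'SUB A, 1'. After: A=2 B=3 C=0 D=0 ZF=0 PC=4
Step 5: PC=4 exec 'JNZ 2'. After: A=2 B=3 C=0 D=0 ZF=0 PC=2
Step 6: PC=2 exec 'MOV B, 3'. After: A=2 B=3 C=0 D=0 ZF=0 PC=3
Step 7: PC=3 exec 'SUB A, 1'. After: A=1 B=3 C=0 D=0 ZF=0 PC=4
Step 8: PC=4 exec 'JNZ 2'. After: A=1 B=3 C=0 D=0 ZF=0 PC=2
Step 9: PC=2 exec 'MOV B, 3'. After: A=1 B=3 C=0 D=0 ZF=0 PC=3
Step 10: PC=3 exec 'SUB A, 1'. After: A=0 B=3 C=0 D=0 ZF=1 PC=4
Step 11: PC=4 exec 'JNZ 2'. After: A=0 B=3 C=0 D=0 ZF=1 PC=5
Step 12: PC=5 exec 'HALT'. After: A=0 B=3 C=0 D=0 ZF=1 PC=5 HALTED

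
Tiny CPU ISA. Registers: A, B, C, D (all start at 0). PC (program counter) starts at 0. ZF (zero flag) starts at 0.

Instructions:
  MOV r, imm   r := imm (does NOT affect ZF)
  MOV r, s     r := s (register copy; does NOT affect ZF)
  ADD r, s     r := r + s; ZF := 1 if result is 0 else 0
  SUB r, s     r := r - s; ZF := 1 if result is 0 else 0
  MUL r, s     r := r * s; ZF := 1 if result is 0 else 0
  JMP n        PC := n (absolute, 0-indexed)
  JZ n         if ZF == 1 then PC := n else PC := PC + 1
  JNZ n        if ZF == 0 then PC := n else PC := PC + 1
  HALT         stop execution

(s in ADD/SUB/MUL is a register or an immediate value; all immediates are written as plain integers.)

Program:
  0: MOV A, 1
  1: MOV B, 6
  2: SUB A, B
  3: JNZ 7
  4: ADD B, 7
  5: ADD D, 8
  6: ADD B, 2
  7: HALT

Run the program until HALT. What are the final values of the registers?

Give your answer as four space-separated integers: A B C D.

Step 1: PC=0 exec 'MOV A, 1'. After: A=1 B=0 C=0 D=0 ZF=0 PC=1
Step 2: PC=1 exec 'MOV B, 6'. After: A=1 B=6 C=0 D=0 ZF=0 PC=2
Step 3: PC=2 exec 'SUB A, B'. After: A=-5 B=6 C=0 D=0 ZF=0 PC=3
Step 4: PC=3 exec 'JNZ 7'. After: A=-5 B=6 C=0 D=0 ZF=0 PC=7
Step 5: PC=7 exec 'HALT'. After: A=-5 B=6 C=0 D=0 ZF=0 PC=7 HALTED

Answer: -5 6 0 0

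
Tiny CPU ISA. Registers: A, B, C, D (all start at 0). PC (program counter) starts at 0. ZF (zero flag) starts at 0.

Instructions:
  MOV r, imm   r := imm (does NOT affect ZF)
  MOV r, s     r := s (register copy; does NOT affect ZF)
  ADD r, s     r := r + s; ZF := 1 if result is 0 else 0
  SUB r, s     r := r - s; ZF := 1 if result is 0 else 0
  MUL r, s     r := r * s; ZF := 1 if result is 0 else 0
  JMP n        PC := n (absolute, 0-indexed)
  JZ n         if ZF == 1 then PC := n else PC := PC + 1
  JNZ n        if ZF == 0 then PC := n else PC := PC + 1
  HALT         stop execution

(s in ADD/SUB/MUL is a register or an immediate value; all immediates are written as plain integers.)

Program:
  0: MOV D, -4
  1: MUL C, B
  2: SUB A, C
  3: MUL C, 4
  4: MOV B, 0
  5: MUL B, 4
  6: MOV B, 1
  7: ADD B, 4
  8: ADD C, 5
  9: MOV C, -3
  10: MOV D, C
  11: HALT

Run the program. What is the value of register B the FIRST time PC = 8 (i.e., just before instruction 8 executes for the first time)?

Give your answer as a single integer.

Step 1: PC=0 exec 'MOV D, -4'. After: A=0 B=0 C=0 D=-4 ZF=0 PC=1
Step 2: PC=1 exec 'MUL C, B'. After: A=0 B=0 C=0 D=-4 ZF=1 PC=2
Step 3: PC=2 exec 'SUB A, C'. After: A=0 B=0 C=0 D=-4 ZF=1 PC=3
Step 4: PC=3 exec 'MUL C, 4'. After: A=0 B=0 C=0 D=-4 ZF=1 PC=4
Step 5: PC=4 exec 'MOV B, 0'. After: A=0 B=0 C=0 D=-4 ZF=1 PC=5
Step 6: PC=5 exec 'MUL B, 4'. After: A=0 B=0 C=0 D=-4 ZF=1 PC=6
Step 7: PC=6 exec 'MOV B, 1'. After: A=0 B=1 C=0 D=-4 ZF=1 PC=7
Step 8: PC=7 exec 'ADD B, 4'. After: A=0 B=5 C=0 D=-4 ZF=0 PC=8
First time PC=8: B=5

5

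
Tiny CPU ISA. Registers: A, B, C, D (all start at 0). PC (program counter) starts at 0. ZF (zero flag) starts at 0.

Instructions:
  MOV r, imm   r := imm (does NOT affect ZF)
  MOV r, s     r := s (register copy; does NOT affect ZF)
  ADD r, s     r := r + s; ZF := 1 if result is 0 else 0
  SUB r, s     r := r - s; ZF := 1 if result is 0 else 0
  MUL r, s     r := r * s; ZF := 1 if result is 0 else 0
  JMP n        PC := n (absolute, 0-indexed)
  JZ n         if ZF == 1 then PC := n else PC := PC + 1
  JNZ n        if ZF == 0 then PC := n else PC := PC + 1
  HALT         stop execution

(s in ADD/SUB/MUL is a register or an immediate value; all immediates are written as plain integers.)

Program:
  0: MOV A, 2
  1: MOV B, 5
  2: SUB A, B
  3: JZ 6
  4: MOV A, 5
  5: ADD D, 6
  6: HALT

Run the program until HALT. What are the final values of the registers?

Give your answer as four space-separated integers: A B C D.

Step 1: PC=0 exec 'MOV A, 2'. After: A=2 B=0 C=0 D=0 ZF=0 PC=1
Step 2: PC=1 exec 'MOV B, 5'. After: A=2 B=5 C=0 D=0 ZF=0 PC=2
Step 3: PC=2 exec 'SUB A, B'. After: A=-3 B=5 C=0 D=0 ZF=0 PC=3
Step 4: PC=3 exec 'JZ 6'. After: A=-3 B=5 C=0 D=0 ZF=0 PC=4
Step 5: PC=4 exec 'MOV A, 5'. After: A=5 B=5 C=0 D=0 ZF=0 PC=5
Step 6: PC=5 exec 'ADD D, 6'. After: A=5 B=5 C=0 D=6 ZF=0 PC=6
Step 7: PC=6 exec 'HALT'. After: A=5 B=5 C=0 D=6 ZF=0 PC=6 HALTED

Answer: 5 5 0 6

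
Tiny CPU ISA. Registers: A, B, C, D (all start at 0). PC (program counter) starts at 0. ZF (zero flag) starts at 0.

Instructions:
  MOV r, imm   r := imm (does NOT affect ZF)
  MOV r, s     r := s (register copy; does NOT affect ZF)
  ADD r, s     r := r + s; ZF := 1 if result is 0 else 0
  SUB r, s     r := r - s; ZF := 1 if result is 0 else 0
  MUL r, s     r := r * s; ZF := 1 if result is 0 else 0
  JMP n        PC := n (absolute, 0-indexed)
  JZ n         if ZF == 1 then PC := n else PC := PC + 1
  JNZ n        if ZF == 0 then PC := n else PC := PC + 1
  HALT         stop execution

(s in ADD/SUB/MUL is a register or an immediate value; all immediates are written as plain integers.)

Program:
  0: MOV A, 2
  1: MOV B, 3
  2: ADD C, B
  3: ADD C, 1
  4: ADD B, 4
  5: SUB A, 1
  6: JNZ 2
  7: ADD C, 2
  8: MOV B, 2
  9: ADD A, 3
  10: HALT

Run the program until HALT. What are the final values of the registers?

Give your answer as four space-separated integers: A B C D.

Answer: 3 2 14 0

Derivation:
Step 1: PC=0 exec 'MOV A, 2'. After: A=2 B=0 C=0 D=0 ZF=0 PC=1
Step 2: PC=1 exec 'MOV B, 3'. After: A=2 B=3 C=0 D=0 ZF=0 PC=2
Step 3: PC=2 exec 'ADD C, B'. After: A=2 B=3 C=3 D=0 ZF=0 PC=3
Step 4: PC=3 exec 'ADD C, 1'. After: A=2 B=3 C=4 D=0 ZF=0 PC=4
Step 5: PC=4 exec 'ADD B, 4'. After: A=2 B=7 C=4 D=0 ZF=0 PC=5
Step 6: PC=5 exec 'SUB A, 1'. After: A=1 B=7 C=4 D=0 ZF=0 PC=6
Step 7: PC=6 exec 'JNZ 2'. After: A=1 B=7 C=4 D=0 ZF=0 PC=2
Step 8: PC=2 exec 'ADD C, B'. After: A=1 B=7 C=11 D=0 ZF=0 PC=3
Step 9: PC=3 exec 'ADD C, 1'. After: A=1 B=7 C=12 D=0 ZF=0 PC=4
Step 10: PC=4 exec 'ADD B, 4'. After: A=1 B=11 C=12 D=0 ZF=0 PC=5
Step 11: PC=5 exec 'SUB A, 1'. After: A=0 B=11 C=12 D=0 ZF=1 PC=6
Step 12: PC=6 exec 'JNZ 2'. After: A=0 B=11 C=12 D=0 ZF=1 PC=7
Step 13: PC=7 exec 'ADD C, 2'. After: A=0 B=11 C=14 D=0 ZF=0 PC=8
Step 14: PC=8 exec 'MOV B, 2'. After: A=0 B=2 C=14 D=0 ZF=0 PC=9
Step 15: PC=9 exec 'ADD A, 3'. After: A=3 B=2 C=14 D=0 ZF=0 PC=10
Step 16: PC=10 exec 'HALT'. After: A=3 B=2 C=14 D=0 ZF=0 PC=10 HALTED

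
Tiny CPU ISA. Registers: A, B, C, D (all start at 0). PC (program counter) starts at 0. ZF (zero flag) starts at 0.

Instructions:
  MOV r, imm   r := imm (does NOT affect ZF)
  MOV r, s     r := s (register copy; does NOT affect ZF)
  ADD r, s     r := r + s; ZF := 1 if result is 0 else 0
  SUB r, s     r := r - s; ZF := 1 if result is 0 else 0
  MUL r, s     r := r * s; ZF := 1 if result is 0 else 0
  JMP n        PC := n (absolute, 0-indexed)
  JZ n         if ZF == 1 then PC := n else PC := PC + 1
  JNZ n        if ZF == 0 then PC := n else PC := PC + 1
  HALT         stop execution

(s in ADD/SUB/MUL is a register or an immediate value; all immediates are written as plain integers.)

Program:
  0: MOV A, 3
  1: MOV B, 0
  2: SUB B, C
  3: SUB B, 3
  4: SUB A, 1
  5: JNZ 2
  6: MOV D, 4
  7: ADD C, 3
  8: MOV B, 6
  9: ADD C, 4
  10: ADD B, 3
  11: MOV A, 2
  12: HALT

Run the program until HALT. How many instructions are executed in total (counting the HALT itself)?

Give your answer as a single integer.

Step 1: PC=0 exec 'MOV A, 3'. After: A=3 B=0 C=0 D=0 ZF=0 PC=1
Step 2: PC=1 exec 'MOV B, 0'. After: A=3 B=0 C=0 D=0 ZF=0 PC=2
Step 3: PC=2 exec 'SUB B, C'. After: A=3 B=0 C=0 D=0 ZF=1 PC=3
Step 4: PC=3 exec 'SUB B, 3'. After: A=3 B=-3 C=0 D=0 ZF=0 PC=4
Step 5: PC=4 exec 'SUB A, 1'. After: A=2 B=-3 C=0 D=0 ZF=0 PC=5
Step 6: PC=5 exec 'JNZ 2'. After: A=2 B=-3 C=0 D=0 ZF=0 PC=2
Step 7: PC=2 exec 'SUB B, C'. After: A=2 B=-3 C=0 D=0 ZF=0 PC=3
Step 8: PC=3 exec 'SUB B, 3'. After: A=2 B=-6 C=0 D=0 ZF=0 PC=4
Step 9: PC=4 exec 'SUB A, 1'. After: A=1 B=-6 C=0 D=0 ZF=0 PC=5
Step 10: PC=5 exec 'JNZ 2'. After: A=1 B=-6 C=0 D=0 ZF=0 PC=2
Step 11: PC=2 exec 'SUB B, C'. After: A=1 B=-6 C=0 D=0 ZF=0 PC=3
Step 12: PC=3 exec 'SUB B, 3'. After: A=1 B=-9 C=0 D=0 ZF=0 PC=4
Step 13: PC=4 exec 'SUB A, 1'. After: A=0 B=-9 C=0 D=0 ZF=1 PC=5
Step 14: PC=5 exec 'JNZ 2'. After: A=0 B=-9 C=0 D=0 ZF=1 PC=6
Step 15: PC=6 exec 'MOV D, 4'. After: A=0 B=-9 C=0 D=4 ZF=1 PC=7
Step 16: PC=7 exec 'ADD C, 3'. After: A=0 B=-9 C=3 D=4 ZF=0 PC=8
Step 17: PC=8 exec 'MOV B, 6'. After: A=0 B=6 C=3 D=4 ZF=0 PC=9
Step 18: PC=9 exec 'ADD C, 4'. After: A=0 B=6 C=7 D=4 ZF=0 PC=10
Step 19: PC=10 exec 'ADD B, 3'. After: A=0 B=9 C=7 D=4 ZF=0 PC=11
Step 20: PC=11 exec 'MOV A, 2'. After: A=2 B=9 C=7 D=4 ZF=0 PC=12
Step 21: PC=12 exec 'HALT'. After: A=2 B=9 C=7 D=4 ZF=0 PC=12 HALTED
Total instructions executed: 21

Answer: 21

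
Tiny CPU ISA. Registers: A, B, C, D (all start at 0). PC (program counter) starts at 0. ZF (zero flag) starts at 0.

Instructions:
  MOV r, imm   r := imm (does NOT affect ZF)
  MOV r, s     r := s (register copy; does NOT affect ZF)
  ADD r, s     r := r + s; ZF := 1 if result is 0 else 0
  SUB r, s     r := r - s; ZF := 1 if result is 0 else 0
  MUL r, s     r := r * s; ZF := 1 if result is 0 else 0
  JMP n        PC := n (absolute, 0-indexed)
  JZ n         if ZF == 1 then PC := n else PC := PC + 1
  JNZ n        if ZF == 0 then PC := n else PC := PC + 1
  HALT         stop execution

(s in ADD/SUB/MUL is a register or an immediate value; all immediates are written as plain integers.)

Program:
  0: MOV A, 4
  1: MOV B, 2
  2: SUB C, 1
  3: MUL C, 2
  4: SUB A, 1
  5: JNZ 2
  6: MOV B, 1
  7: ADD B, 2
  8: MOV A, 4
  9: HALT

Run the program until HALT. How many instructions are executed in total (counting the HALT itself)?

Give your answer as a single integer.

Step 1: PC=0 exec 'MOV A, 4'. After: A=4 B=0 C=0 D=0 ZF=0 PC=1
Step 2: PC=1 exec 'MOV B, 2'. After: A=4 B=2 C=0 D=0 ZF=0 PC=2
Step 3: PC=2 exec 'SUB C, 1'. After: A=4 B=2 C=-1 D=0 ZF=0 PC=3
Step 4: PC=3 exec 'MUL C, 2'. After: A=4 B=2 C=-2 D=0 ZF=0 PC=4
Step 5: PC=4 exec 'SUB A, 1'. After: A=3 B=2 C=-2 D=0 ZF=0 PC=5
Step 6: PC=5 exec 'JNZ 2'. After: A=3 B=2 C=-2 D=0 ZF=0 PC=2
Step 7: PC=2 exec 'SUB C, 1'. After: A=3 B=2 C=-3 D=0 ZF=0 PC=3
Step 8: PC=3 exec 'MUL C, 2'. After: A=3 B=2 C=-6 D=0 ZF=0 PC=4
Step 9: PC=4 exec 'SUB A, 1'. After: A=2 B=2 C=-6 D=0 ZF=0 PC=5
Step 10: PC=5 exec 'JNZ 2'. After: A=2 B=2 C=-6 D=0 ZF=0 PC=2
Step 11: PC=2 exec 'SUB C, 1'. After: A=2 B=2 C=-7 D=0 ZF=0 PC=3
Step 12: PC=3 exec 'MUL C, 2'. After: A=2 B=2 C=-14 D=0 ZF=0 PC=4
Step 13: PC=4 exec 'SUB A, 1'. After: A=1 B=2 C=-14 D=0 ZF=0 PC=5
Step 14: PC=5 exec 'JNZ 2'. After: A=1 B=2 C=-14 D=0 ZF=0 PC=2
Step 15: PC=2 exec 'SUB C, 1'. After: A=1 B=2 C=-15 D=0 ZF=0 PC=3
Step 16: PC=3 exec 'MUL C, 2'. After: A=1 B=2 C=-30 D=0 ZF=0 PC=4
Step 17: PC=4 exec 'SUB A, 1'. After: A=0 B=2 C=-30 D=0 ZF=1 PC=5
Step 18: PC=5 exec 'JNZ 2'. After: A=0 B=2 C=-30 D=0 ZF=1 PC=6
Step 19: PC=6 exec 'MOV B, 1'. After: A=0 B=1 C=-30 D=0 ZF=1 PC=7
Step 20: PC=7 exec 'ADD B, 2'. After: A=0 B=3 C=-30 D=0 ZF=0 PC=8
Step 21: PC=8 exec 'MOV A, 4'. After: A=4 B=3 C=-30 D=0 ZF=0 PC=9
Step 22: PC=9 exec 'HALT'. After: A=4 B=3 C=-30 D=0 ZF=0 PC=9 HALTED
Total instructions executed: 22

Answer: 22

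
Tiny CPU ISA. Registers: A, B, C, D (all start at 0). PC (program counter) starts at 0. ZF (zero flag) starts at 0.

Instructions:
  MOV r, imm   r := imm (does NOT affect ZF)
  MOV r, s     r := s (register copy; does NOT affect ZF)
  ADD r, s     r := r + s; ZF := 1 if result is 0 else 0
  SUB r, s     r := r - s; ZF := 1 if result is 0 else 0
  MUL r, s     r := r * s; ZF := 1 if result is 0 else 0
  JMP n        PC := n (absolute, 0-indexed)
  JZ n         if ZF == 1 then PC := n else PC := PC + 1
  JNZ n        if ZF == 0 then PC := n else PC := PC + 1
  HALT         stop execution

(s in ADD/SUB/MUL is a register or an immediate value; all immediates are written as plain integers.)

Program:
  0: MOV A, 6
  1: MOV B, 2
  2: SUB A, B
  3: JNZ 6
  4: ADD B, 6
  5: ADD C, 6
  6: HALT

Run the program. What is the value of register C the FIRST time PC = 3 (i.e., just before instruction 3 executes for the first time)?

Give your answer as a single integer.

Step 1: PC=0 exec 'MOV A, 6'. After: A=6 B=0 C=0 D=0 ZF=0 PC=1
Step 2: PC=1 exec 'MOV B, 2'. After: A=6 B=2 C=0 D=0 ZF=0 PC=2
Step 3: PC=2 exec 'SUB A, B'. After: A=4 B=2 C=0 D=0 ZF=0 PC=3
First time PC=3: C=0

0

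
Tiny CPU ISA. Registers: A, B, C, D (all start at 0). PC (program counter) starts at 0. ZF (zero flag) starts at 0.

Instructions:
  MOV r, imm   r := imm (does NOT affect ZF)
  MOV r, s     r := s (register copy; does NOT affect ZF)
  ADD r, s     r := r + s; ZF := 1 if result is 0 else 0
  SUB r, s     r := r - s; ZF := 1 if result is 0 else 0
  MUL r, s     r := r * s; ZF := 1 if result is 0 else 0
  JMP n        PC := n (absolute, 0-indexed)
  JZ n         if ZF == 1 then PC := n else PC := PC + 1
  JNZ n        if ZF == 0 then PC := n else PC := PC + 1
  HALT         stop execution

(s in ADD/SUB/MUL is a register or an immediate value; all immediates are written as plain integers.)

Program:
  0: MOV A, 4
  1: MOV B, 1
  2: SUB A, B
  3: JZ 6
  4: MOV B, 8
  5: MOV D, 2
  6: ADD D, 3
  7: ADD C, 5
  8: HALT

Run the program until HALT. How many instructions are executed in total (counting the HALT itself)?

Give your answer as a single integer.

Answer: 9

Derivation:
Step 1: PC=0 exec 'MOV A, 4'. After: A=4 B=0 C=0 D=0 ZF=0 PC=1
Step 2: PC=1 exec 'MOV B, 1'. After: A=4 B=1 C=0 D=0 ZF=0 PC=2
Step 3: PC=2 exec 'SUB A, B'. After: A=3 B=1 C=0 D=0 ZF=0 PC=3
Step 4: PC=3 exec 'JZ 6'. After: A=3 B=1 C=0 D=0 ZF=0 PC=4
Step 5: PC=4 exec 'MOV B, 8'. After: A=3 B=8 C=0 D=0 ZF=0 PC=5
Step 6: PC=5 exec 'MOV D, 2'. After: A=3 B=8 C=0 D=2 ZF=0 PC=6
Step 7: PC=6 exec 'ADD D, 3'. After: A=3 B=8 C=0 D=5 ZF=0 PC=7
Step 8: PC=7 exec 'ADD C, 5'. After: A=3 B=8 C=5 D=5 ZF=0 PC=8
Step 9: PC=8 exec 'HALT'. After: A=3 B=8 C=5 D=5 ZF=0 PC=8 HALTED
Total instructions executed: 9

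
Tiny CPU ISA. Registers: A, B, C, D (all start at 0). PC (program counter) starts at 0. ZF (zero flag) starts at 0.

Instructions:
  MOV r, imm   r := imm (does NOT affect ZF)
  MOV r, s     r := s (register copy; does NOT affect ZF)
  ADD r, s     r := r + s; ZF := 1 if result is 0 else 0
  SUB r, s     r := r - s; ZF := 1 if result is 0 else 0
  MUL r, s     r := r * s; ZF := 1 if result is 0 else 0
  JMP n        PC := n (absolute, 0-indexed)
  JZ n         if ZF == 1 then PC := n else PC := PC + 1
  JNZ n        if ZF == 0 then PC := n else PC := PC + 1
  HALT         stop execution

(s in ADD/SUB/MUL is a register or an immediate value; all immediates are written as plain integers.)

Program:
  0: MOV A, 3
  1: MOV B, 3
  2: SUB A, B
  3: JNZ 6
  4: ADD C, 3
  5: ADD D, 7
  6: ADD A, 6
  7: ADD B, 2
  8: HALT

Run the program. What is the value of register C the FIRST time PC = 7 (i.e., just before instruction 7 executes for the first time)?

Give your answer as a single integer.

Step 1: PC=0 exec 'MOV A, 3'. After: A=3 B=0 C=0 D=0 ZF=0 PC=1
Step 2: PC=1 exec 'MOV B, 3'. After: A=3 B=3 C=0 D=0 ZF=0 PC=2
Step 3: PC=2 exec 'SUB A, B'. After: A=0 B=3 C=0 D=0 ZF=1 PC=3
Step 4: PC=3 exec 'JNZ 6'. After: A=0 B=3 C=0 D=0 ZF=1 PC=4
Step 5: PC=4 exec 'ADD C, 3'. After: A=0 B=3 C=3 D=0 ZF=0 PC=5
Step 6: PC=5 exec 'ADD D, 7'. After: A=0 B=3 C=3 D=7 ZF=0 PC=6
Step 7: PC=6 exec 'ADD A, 6'. After: A=6 B=3 C=3 D=7 ZF=0 PC=7
First time PC=7: C=3

3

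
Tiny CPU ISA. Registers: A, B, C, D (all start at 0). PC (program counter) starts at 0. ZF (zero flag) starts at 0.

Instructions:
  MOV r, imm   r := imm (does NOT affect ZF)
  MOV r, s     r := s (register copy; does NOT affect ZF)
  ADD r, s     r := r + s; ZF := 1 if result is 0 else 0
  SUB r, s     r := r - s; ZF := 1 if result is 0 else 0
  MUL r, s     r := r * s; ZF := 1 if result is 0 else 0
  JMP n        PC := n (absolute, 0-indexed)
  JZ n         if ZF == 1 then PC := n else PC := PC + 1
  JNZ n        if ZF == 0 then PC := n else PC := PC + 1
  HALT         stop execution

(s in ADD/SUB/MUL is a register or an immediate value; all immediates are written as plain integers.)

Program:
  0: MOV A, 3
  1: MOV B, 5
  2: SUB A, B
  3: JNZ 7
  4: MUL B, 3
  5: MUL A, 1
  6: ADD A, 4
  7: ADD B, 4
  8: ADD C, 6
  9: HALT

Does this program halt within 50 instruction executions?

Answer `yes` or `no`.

Step 1: PC=0 exec 'MOV A, 3'. After: A=3 B=0 C=0 D=0 ZF=0 PC=1
Step 2: PC=1 exec 'MOV B, 5'. After: A=3 B=5 C=0 D=0 ZF=0 PC=2
Step 3: PC=2 exec 'SUB A, B'. After: A=-2 B=5 C=0 D=0 ZF=0 PC=3
Step 4: PC=3 exec 'JNZ 7'. After: A=-2 B=5 C=0 D=0 ZF=0 PC=7
Step 5: PC=7 exec 'ADD B, 4'. After: A=-2 B=9 C=0 D=0 ZF=0 PC=8
Step 6: PC=8 exec 'ADD C, 6'. After: A=-2 B=9 C=6 D=0 ZF=0 PC=9
Step 7: PC=9 exec 'HALT'. After: A=-2 B=9 C=6 D=0 ZF=0 PC=9 HALTED

Answer: yes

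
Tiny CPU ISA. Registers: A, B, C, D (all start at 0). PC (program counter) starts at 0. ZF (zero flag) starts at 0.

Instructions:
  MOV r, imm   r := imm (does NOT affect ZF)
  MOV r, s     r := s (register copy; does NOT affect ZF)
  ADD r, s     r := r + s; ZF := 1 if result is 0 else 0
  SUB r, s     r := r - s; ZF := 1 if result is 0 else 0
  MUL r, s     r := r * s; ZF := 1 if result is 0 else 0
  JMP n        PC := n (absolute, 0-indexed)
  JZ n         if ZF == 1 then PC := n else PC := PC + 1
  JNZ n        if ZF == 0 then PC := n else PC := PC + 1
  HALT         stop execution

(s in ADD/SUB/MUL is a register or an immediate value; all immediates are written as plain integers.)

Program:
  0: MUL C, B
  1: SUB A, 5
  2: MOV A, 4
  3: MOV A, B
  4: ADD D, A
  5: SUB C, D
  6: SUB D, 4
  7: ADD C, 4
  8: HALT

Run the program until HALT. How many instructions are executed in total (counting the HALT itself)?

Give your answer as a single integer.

Answer: 9

Derivation:
Step 1: PC=0 exec 'MUL C, B'. After: A=0 B=0 C=0 D=0 ZF=1 PC=1
Step 2: PC=1 exec 'SUB A, 5'. After: A=-5 B=0 C=0 D=0 ZF=0 PC=2
Step 3: PC=2 exec 'MOV A, 4'. After: A=4 B=0 C=0 D=0 ZF=0 PC=3
Step 4: PC=3 exec 'MOV A, B'. After: A=0 B=0 C=0 D=0 ZF=0 PC=4
Step 5: PC=4 exec 'ADD D, A'. After: A=0 B=0 C=0 D=0 ZF=1 PC=5
Step 6: PC=5 exec 'SUB C, D'. After: A=0 B=0 C=0 D=0 ZF=1 PC=6
Step 7: PC=6 exec 'SUB D, 4'. After: A=0 B=0 C=0 D=-4 ZF=0 PC=7
Step 8: PC=7 exec 'ADD C, 4'. After: A=0 B=0 C=4 D=-4 ZF=0 PC=8
Step 9: PC=8 exec 'HALT'. After: A=0 B=0 C=4 D=-4 ZF=0 PC=8 HALTED
Total instructions executed: 9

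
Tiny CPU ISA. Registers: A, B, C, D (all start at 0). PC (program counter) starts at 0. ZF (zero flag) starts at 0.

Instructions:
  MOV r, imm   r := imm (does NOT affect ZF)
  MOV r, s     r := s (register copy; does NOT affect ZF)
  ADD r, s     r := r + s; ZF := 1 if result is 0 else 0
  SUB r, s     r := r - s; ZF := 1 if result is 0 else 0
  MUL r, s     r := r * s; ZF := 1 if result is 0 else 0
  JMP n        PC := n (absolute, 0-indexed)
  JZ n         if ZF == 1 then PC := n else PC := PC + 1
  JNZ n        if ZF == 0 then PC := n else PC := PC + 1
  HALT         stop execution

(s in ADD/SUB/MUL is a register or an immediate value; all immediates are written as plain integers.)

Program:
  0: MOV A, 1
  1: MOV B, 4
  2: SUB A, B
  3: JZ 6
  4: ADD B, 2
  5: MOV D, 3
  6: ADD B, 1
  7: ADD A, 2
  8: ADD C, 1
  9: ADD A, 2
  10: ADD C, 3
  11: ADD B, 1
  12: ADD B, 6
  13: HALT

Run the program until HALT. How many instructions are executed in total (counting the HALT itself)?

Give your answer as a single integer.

Step 1: PC=0 exec 'MOV A, 1'. After: A=1 B=0 C=0 D=0 ZF=0 PC=1
Step 2: PC=1 exec 'MOV B, 4'. After: A=1 B=4 C=0 D=0 ZF=0 PC=2
Step 3: PC=2 exec 'SUB A, B'. After: A=-3 B=4 C=0 D=0 ZF=0 PC=3
Step 4: PC=3 exec 'JZ 6'. After: A=-3 B=4 C=0 D=0 ZF=0 PC=4
Step 5: PC=4 exec 'ADD B, 2'. After: A=-3 B=6 C=0 D=0 ZF=0 PC=5
Step 6: PC=5 exec 'MOV D, 3'. After: A=-3 B=6 C=0 D=3 ZF=0 PC=6
Step 7: PC=6 exec 'ADD B, 1'. After: A=-3 B=7 C=0 D=3 ZF=0 PC=7
Step 8: PC=7 exec 'ADD A, 2'. After: A=-1 B=7 C=0 D=3 ZF=0 PC=8
Step 9: PC=8 exec 'ADD C, 1'. After: A=-1 B=7 C=1 D=3 ZF=0 PC=9
Step 10: PC=9 exec 'ADD A, 2'. After: A=1 B=7 C=1 D=3 ZF=0 PC=10
Step 11: PC=10 exec 'ADD C, 3'. After: A=1 B=7 C=4 D=3 ZF=0 PC=11
Step 12: PC=11 exec 'ADD B, 1'. After: A=1 B=8 C=4 D=3 ZF=0 PC=12
Step 13: PC=12 exec 'ADD B, 6'. After: A=1 B=14 C=4 D=3 ZF=0 PC=13
Step 14: PC=13 exec 'HALT'. After: A=1 B=14 C=4 D=3 ZF=0 PC=13 HALTED
Total instructions executed: 14

Answer: 14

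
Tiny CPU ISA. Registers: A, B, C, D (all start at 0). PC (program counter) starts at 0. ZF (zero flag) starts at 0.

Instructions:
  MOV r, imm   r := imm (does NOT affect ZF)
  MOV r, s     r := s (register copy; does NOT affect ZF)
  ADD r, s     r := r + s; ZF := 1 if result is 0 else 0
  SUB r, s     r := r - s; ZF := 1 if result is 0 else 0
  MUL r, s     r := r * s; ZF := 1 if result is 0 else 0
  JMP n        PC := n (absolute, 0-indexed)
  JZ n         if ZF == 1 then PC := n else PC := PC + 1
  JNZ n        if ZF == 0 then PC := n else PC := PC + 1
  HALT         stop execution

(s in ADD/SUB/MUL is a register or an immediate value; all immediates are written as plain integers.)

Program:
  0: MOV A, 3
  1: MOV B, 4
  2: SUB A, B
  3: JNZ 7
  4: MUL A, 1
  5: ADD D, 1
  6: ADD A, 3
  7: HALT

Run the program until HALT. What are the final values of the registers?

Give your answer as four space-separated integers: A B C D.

Answer: -1 4 0 0

Derivation:
Step 1: PC=0 exec 'MOV A, 3'. After: A=3 B=0 C=0 D=0 ZF=0 PC=1
Step 2: PC=1 exec 'MOV B, 4'. After: A=3 B=4 C=0 D=0 ZF=0 PC=2
Step 3: PC=2 exec 'SUB A, B'. After: A=-1 B=4 C=0 D=0 ZF=0 PC=3
Step 4: PC=3 exec 'JNZ 7'. After: A=-1 B=4 C=0 D=0 ZF=0 PC=7
Step 5: PC=7 exec 'HALT'. After: A=-1 B=4 C=0 D=0 ZF=0 PC=7 HALTED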